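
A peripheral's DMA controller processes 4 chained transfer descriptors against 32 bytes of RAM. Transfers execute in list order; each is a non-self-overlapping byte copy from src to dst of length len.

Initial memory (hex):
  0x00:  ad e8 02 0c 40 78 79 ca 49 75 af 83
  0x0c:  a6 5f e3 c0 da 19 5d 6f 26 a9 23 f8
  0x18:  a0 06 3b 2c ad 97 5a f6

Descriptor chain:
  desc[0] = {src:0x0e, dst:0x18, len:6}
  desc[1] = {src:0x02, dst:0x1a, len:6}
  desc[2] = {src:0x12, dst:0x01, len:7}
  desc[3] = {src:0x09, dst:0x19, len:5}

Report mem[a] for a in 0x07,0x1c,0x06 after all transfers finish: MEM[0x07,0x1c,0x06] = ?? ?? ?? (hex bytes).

MEM[0x07,0x1c,0x06] = e3 a6 f8

D0: mem[0x18..0x1d] <- [e3 c0 da 19 5d 6f]
D1: mem[0x1a..0x1f] <- [02 0c 40 78 79 ca]
D2: mem[0x01..0x07] <- [5d 6f 26 a9 23 f8 e3]
D3: mem[0x19..0x1d] <- [75 af 83 a6 5f]
query mem[0x07]=0xe3, mem[0x1c]=0xa6, mem[0x06]=0xf8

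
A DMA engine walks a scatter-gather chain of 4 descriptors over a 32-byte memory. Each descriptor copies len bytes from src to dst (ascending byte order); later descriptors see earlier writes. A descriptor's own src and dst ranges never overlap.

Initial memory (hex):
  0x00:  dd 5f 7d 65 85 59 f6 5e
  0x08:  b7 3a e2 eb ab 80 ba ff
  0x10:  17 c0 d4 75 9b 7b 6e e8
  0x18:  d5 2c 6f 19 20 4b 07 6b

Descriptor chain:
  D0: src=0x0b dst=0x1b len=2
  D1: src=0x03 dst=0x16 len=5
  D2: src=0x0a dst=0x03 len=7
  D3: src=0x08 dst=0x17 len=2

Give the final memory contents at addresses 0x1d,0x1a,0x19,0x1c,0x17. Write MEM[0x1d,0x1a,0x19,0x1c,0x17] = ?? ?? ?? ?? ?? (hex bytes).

#0 dst[0x1b+2] := {0xeb,0xab}
#1 dst[0x16+5] := {0x65,0x85,0x59,0xf6,0x5e}
#2 dst[0x03+7] := {0xe2,0xeb,0xab,0x80,0xba,0xff,0x17}
#3 dst[0x17+2] := {0xff,0x17}
query mem[0x1d]=0x4b, mem[0x1a]=0x5e, mem[0x19]=0xf6, mem[0x1c]=0xab, mem[0x17]=0xff

MEM[0x1d,0x1a,0x19,0x1c,0x17] = 4b 5e f6 ab ff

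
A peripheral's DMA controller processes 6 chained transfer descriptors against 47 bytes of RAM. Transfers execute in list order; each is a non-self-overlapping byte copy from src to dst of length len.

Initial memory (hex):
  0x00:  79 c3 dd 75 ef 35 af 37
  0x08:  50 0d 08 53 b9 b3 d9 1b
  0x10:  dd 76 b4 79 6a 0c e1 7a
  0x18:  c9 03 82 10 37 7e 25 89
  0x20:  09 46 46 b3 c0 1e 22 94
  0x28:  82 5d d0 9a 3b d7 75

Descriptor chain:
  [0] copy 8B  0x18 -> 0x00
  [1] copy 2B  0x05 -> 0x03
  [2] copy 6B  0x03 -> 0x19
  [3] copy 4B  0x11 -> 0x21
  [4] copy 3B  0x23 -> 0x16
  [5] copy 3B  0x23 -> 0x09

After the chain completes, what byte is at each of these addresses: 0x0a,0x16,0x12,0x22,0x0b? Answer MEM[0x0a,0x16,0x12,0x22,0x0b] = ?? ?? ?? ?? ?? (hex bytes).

#0 dst[0x00+8] := {0xc9,0x03,0x82,0x10,0x37,0x7e,0x25,0x89}
#1 dst[0x03+2] := {0x7e,0x25}
#2 dst[0x19+6] := {0x7e,0x25,0x7e,0x25,0x89,0x50}
#3 dst[0x21+4] := {0x76,0xb4,0x79,0x6a}
#4 dst[0x16+3] := {0x79,0x6a,0x1e}
#5 dst[0x09+3] := {0x79,0x6a,0x1e}
query mem[0x0a]=0x6a, mem[0x16]=0x79, mem[0x12]=0xb4, mem[0x22]=0xb4, mem[0x0b]=0x1e

MEM[0x0a,0x16,0x12,0x22,0x0b] = 6a 79 b4 b4 1e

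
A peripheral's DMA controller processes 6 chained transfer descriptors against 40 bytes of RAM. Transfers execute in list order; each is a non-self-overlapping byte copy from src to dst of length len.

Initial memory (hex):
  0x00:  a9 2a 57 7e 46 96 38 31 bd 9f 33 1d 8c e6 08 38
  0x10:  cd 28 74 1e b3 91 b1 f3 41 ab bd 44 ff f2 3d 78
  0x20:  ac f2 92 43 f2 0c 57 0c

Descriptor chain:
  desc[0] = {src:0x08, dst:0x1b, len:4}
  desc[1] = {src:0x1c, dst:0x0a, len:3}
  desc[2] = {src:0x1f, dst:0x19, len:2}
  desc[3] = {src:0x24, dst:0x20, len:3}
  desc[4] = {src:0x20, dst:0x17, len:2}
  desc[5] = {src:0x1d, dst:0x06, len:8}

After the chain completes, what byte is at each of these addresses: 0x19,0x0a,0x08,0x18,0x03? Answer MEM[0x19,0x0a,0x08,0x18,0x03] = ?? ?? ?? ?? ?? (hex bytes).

#0 dst[0x1b+4] := {0xbd,0x9f,0x33,0x1d}
#1 dst[0x0a+3] := {0x9f,0x33,0x1d}
#2 dst[0x19+2] := {0x78,0xac}
#3 dst[0x20+3] := {0xf2,0x0c,0x57}
#4 dst[0x17+2] := {0xf2,0x0c}
#5 dst[0x06+8] := {0x33,0x1d,0x78,0xf2,0x0c,0x57,0x43,0xf2}
query mem[0x19]=0x78, mem[0x0a]=0x0c, mem[0x08]=0x78, mem[0x18]=0x0c, mem[0x03]=0x7e

MEM[0x19,0x0a,0x08,0x18,0x03] = 78 0c 78 0c 7e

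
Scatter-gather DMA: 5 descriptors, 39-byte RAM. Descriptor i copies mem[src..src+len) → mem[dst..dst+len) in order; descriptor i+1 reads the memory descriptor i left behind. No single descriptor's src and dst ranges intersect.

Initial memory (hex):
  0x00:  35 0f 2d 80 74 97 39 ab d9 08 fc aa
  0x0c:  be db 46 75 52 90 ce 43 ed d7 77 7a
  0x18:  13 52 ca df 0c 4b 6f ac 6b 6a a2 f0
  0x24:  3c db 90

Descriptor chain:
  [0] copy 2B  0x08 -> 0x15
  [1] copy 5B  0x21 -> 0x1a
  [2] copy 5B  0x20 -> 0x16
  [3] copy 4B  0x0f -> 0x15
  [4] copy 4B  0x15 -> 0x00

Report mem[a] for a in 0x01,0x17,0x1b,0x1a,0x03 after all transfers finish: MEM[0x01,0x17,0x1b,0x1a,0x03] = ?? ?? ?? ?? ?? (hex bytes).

MEM[0x01,0x17,0x1b,0x1a,0x03] = 52 90 a2 3c ce

#0 dst[0x15+2] := {0xd9,0x08}
#1 dst[0x1a+5] := {0x6a,0xa2,0xf0,0x3c,0xdb}
#2 dst[0x16+5] := {0x6b,0x6a,0xa2,0xf0,0x3c}
#3 dst[0x15+4] := {0x75,0x52,0x90,0xce}
#4 dst[0x00+4] := {0x75,0x52,0x90,0xce}
query mem[0x01]=0x52, mem[0x17]=0x90, mem[0x1b]=0xa2, mem[0x1a]=0x3c, mem[0x03]=0xce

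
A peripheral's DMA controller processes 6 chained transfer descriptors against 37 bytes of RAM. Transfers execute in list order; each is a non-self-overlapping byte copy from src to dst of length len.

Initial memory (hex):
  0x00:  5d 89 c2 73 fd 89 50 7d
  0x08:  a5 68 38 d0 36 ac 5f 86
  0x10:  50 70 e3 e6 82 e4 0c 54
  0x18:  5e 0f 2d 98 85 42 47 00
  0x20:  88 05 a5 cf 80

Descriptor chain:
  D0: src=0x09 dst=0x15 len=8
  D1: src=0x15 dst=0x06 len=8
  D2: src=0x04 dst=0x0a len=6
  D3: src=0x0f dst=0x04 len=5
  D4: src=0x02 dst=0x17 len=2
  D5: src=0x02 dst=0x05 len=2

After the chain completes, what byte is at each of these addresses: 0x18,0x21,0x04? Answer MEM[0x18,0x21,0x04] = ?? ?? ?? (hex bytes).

MEM[0x18,0x21,0x04] = 73 05 36

[0] 0x09->0x15 len=8 : 68 38 d0 36 ac 5f 86 50
[1] 0x15->0x06 len=8 : 68 38 d0 36 ac 5f 86 50
[2] 0x04->0x0a len=6 : fd 89 68 38 d0 36
[3] 0x0f->0x04 len=5 : 36 50 70 e3 e6
[4] 0x02->0x17 len=2 : c2 73
[5] 0x02->0x05 len=2 : c2 73
query mem[0x18]=0x73, mem[0x21]=0x05, mem[0x04]=0x36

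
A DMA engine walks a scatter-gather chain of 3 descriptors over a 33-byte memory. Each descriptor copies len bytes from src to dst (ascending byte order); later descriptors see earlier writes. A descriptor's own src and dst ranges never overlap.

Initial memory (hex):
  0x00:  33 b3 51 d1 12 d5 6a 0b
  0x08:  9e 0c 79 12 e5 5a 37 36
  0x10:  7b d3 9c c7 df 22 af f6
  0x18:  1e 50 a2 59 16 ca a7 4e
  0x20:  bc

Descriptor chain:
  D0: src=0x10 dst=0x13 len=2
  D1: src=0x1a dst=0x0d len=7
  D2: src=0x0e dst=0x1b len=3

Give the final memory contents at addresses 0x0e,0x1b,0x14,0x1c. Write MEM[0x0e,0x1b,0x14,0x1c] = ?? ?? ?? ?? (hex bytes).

MEM[0x0e,0x1b,0x14,0x1c] = 59 59 d3 16

D0: mem[0x13..0x14] <- [7b d3]
D1: mem[0x0d..0x13] <- [a2 59 16 ca a7 4e bc]
D2: mem[0x1b..0x1d] <- [59 16 ca]
query mem[0x0e]=0x59, mem[0x1b]=0x59, mem[0x14]=0xd3, mem[0x1c]=0x16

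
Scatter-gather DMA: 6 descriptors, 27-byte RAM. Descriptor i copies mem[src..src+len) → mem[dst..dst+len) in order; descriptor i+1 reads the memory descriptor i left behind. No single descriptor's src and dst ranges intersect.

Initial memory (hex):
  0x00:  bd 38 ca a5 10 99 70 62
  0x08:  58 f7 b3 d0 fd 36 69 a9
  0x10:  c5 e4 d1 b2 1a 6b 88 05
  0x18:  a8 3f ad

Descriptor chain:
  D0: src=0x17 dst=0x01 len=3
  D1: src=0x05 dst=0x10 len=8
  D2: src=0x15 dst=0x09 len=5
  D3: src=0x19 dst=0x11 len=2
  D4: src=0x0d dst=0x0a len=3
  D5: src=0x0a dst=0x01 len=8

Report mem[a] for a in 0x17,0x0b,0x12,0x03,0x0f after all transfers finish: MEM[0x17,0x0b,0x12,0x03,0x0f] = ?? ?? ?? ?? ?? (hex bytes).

MEM[0x17,0x0b,0x12,0x03,0x0f] = fd 69 ad a9 a9

#0 dst[0x01+3] := {0x05,0xa8,0x3f}
#1 dst[0x10+8] := {0x99,0x70,0x62,0x58,0xf7,0xb3,0xd0,0xfd}
#2 dst[0x09+5] := {0xb3,0xd0,0xfd,0xa8,0x3f}
#3 dst[0x11+2] := {0x3f,0xad}
#4 dst[0x0a+3] := {0x3f,0x69,0xa9}
#5 dst[0x01+8] := {0x3f,0x69,0xa9,0x3f,0x69,0xa9,0x99,0x3f}
query mem[0x17]=0xfd, mem[0x0b]=0x69, mem[0x12]=0xad, mem[0x03]=0xa9, mem[0x0f]=0xa9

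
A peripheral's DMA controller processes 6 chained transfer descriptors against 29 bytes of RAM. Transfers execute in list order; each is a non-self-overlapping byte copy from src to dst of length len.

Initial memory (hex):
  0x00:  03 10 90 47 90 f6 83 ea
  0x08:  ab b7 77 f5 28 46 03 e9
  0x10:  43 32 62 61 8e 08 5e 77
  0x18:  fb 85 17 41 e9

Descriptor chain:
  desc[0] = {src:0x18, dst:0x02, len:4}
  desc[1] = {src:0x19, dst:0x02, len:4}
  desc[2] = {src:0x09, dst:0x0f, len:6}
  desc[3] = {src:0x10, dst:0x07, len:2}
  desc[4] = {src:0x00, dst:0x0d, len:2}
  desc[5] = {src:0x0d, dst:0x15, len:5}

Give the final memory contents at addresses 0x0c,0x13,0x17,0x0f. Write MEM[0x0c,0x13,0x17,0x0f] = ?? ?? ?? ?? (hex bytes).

MEM[0x0c,0x13,0x17,0x0f] = 28 46 b7 b7

[0] 0x18->0x02 len=4 : fb 85 17 41
[1] 0x19->0x02 len=4 : 85 17 41 e9
[2] 0x09->0x0f len=6 : b7 77 f5 28 46 03
[3] 0x10->0x07 len=2 : 77 f5
[4] 0x00->0x0d len=2 : 03 10
[5] 0x0d->0x15 len=5 : 03 10 b7 77 f5
query mem[0x0c]=0x28, mem[0x13]=0x46, mem[0x17]=0xb7, mem[0x0f]=0xb7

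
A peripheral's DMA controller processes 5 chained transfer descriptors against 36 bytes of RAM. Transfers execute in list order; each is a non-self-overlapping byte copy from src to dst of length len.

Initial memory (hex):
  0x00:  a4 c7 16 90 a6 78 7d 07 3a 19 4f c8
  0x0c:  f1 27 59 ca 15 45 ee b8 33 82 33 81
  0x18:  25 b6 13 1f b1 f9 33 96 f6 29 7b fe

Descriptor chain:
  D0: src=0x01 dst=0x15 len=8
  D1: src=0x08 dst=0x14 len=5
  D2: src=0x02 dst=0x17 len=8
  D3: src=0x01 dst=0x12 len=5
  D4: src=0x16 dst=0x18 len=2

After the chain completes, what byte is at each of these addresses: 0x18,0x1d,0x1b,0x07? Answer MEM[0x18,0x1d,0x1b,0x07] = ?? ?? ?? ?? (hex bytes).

[0] 0x01->0x15 len=8 : c7 16 90 a6 78 7d 07 3a
[1] 0x08->0x14 len=5 : 3a 19 4f c8 f1
[2] 0x02->0x17 len=8 : 16 90 a6 78 7d 07 3a 19
[3] 0x01->0x12 len=5 : c7 16 90 a6 78
[4] 0x16->0x18 len=2 : 78 16
query mem[0x18]=0x78, mem[0x1d]=0x3a, mem[0x1b]=0x7d, mem[0x07]=0x07

MEM[0x18,0x1d,0x1b,0x07] = 78 3a 7d 07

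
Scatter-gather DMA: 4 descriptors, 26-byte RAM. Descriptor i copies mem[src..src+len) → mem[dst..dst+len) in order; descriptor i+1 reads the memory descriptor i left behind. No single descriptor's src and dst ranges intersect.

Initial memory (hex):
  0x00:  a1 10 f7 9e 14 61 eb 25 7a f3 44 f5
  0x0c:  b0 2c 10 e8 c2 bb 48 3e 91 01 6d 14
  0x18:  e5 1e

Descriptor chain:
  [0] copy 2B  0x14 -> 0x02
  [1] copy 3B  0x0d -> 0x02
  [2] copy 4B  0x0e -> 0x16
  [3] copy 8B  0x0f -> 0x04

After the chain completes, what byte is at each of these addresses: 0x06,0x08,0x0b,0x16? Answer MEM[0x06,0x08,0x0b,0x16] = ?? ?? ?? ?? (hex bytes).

#0 dst[0x02+2] := {0x91,0x01}
#1 dst[0x02+3] := {0x2c,0x10,0xe8}
#2 dst[0x16+4] := {0x10,0xe8,0xc2,0xbb}
#3 dst[0x04+8] := {0xe8,0xc2,0xbb,0x48,0x3e,0x91,0x01,0x10}
query mem[0x06]=0xbb, mem[0x08]=0x3e, mem[0x0b]=0x10, mem[0x16]=0x10

MEM[0x06,0x08,0x0b,0x16] = bb 3e 10 10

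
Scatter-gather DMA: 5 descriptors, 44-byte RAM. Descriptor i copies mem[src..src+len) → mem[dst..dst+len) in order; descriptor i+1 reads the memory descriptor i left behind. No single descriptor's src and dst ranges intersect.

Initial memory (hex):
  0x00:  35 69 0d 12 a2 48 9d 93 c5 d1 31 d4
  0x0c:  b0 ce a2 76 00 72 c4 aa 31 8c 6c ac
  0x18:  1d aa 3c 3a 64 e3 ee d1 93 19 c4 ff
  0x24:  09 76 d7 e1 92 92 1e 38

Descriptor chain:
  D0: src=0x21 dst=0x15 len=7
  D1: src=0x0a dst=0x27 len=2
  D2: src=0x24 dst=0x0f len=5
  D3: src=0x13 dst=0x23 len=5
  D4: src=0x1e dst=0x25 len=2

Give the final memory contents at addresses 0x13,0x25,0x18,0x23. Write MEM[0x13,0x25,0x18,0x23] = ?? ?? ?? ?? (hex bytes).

MEM[0x13,0x25,0x18,0x23] = d4 ee 09 d4

  after D0: wrote 7B at 0x15 = 19c4ff0976d7e1
  after D1: wrote 2B at 0x27 = 31d4
  after D2: wrote 5B at 0x0f = 0976d731d4
  after D3: wrote 5B at 0x23 = d43119c4ff
  after D4: wrote 2B at 0x25 = eed1
query mem[0x13]=0xd4, mem[0x25]=0xee, mem[0x18]=0x09, mem[0x23]=0xd4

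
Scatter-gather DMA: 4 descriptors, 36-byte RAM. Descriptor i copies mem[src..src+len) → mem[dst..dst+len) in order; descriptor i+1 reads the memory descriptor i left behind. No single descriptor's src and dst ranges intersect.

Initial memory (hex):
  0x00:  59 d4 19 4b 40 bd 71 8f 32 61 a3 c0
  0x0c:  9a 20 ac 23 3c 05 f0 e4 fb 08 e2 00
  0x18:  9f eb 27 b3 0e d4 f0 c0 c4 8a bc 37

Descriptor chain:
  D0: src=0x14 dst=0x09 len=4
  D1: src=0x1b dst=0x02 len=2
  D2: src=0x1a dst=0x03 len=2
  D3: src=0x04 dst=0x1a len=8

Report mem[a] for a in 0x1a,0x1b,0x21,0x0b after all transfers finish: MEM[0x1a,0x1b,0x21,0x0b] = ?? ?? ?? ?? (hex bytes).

#0 dst[0x09+4] := {0xfb,0x08,0xe2,0x00}
#1 dst[0x02+2] := {0xb3,0x0e}
#2 dst[0x03+2] := {0x27,0xb3}
#3 dst[0x1a+8] := {0xb3,0xbd,0x71,0x8f,0x32,0xfb,0x08,0xe2}
query mem[0x1a]=0xb3, mem[0x1b]=0xbd, mem[0x21]=0xe2, mem[0x0b]=0xe2

MEM[0x1a,0x1b,0x21,0x0b] = b3 bd e2 e2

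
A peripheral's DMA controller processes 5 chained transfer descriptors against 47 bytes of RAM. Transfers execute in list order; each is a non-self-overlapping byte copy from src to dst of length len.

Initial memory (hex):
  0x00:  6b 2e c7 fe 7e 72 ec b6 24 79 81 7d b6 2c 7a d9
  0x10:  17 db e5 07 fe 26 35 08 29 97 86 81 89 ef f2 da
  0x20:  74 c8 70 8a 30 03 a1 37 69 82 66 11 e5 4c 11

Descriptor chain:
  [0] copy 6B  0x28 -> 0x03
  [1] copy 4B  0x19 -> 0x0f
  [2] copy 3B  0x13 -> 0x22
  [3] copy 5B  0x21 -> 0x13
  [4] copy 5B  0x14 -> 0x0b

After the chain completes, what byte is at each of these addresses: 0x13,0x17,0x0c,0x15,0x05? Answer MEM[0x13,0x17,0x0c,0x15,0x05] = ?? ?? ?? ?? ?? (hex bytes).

MEM[0x13,0x17,0x0c,0x15,0x05] = c8 03 fe fe 66

D0: mem[0x03..0x08] <- [69 82 66 11 e5 4c]
D1: mem[0x0f..0x12] <- [97 86 81 89]
D2: mem[0x22..0x24] <- [07 fe 26]
D3: mem[0x13..0x17] <- [c8 07 fe 26 03]
D4: mem[0x0b..0x0f] <- [07 fe 26 03 29]
query mem[0x13]=0xc8, mem[0x17]=0x03, mem[0x0c]=0xfe, mem[0x15]=0xfe, mem[0x05]=0x66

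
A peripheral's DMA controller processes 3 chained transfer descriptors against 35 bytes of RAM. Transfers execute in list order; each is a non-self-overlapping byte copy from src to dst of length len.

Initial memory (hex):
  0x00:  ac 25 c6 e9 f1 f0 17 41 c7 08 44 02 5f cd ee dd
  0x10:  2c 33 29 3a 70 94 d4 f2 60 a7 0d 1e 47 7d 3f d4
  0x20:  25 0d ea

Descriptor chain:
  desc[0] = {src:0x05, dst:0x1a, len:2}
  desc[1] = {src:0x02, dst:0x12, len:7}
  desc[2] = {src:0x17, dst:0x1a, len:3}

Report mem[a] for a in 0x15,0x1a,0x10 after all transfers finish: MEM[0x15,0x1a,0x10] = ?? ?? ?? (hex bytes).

  after D0: wrote 2B at 0x1a = f017
  after D1: wrote 7B at 0x12 = c6e9f1f01741c7
  after D2: wrote 3B at 0x1a = 41c7a7
query mem[0x15]=0xf0, mem[0x1a]=0x41, mem[0x10]=0x2c

MEM[0x15,0x1a,0x10] = f0 41 2c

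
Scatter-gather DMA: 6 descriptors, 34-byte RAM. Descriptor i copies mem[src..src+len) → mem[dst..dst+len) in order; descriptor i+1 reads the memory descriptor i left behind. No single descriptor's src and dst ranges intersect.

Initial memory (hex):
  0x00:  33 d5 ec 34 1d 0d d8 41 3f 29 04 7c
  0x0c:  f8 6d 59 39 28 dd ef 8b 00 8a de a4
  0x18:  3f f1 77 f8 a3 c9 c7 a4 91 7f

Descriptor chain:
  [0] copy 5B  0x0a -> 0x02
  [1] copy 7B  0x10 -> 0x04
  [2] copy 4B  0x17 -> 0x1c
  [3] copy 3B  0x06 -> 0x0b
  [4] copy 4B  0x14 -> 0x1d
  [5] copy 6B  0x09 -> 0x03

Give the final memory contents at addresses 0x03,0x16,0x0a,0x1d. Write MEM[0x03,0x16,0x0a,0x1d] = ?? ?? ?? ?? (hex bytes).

MEM[0x03,0x16,0x0a,0x1d] = 8a de de 00

D0: mem[0x02..0x06] <- [04 7c f8 6d 59]
D1: mem[0x04..0x0a] <- [28 dd ef 8b 00 8a de]
D2: mem[0x1c..0x1f] <- [a4 3f f1 77]
D3: mem[0x0b..0x0d] <- [ef 8b 00]
D4: mem[0x1d..0x20] <- [00 8a de a4]
D5: mem[0x03..0x08] <- [8a de ef 8b 00 59]
query mem[0x03]=0x8a, mem[0x16]=0xde, mem[0x0a]=0xde, mem[0x1d]=0x00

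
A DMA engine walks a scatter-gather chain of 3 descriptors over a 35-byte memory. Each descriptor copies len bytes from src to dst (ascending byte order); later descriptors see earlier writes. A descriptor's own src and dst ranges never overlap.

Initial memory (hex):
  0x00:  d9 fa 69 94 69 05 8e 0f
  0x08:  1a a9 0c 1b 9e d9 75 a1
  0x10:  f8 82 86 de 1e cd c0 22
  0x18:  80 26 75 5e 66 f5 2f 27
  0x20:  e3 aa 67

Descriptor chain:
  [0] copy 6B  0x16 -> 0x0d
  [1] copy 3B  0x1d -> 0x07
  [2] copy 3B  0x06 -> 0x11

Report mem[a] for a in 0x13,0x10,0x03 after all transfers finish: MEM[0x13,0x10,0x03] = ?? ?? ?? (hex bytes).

  after D0: wrote 6B at 0x0d = c0228026755e
  after D1: wrote 3B at 0x07 = f52f27
  after D2: wrote 3B at 0x11 = 8ef52f
query mem[0x13]=0x2f, mem[0x10]=0x26, mem[0x03]=0x94

MEM[0x13,0x10,0x03] = 2f 26 94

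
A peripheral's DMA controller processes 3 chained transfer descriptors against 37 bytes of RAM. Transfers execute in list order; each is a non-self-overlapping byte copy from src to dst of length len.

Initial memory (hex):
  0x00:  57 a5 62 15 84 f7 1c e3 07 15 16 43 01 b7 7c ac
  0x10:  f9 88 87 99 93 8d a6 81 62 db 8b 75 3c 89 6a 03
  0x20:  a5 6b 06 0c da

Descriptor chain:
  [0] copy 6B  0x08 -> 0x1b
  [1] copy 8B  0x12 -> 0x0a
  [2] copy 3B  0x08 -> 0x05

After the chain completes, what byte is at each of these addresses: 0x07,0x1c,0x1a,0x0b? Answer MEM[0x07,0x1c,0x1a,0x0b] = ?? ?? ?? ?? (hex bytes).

D0: mem[0x1b..0x20] <- [07 15 16 43 01 b7]
D1: mem[0x0a..0x11] <- [87 99 93 8d a6 81 62 db]
D2: mem[0x05..0x07] <- [07 15 87]
query mem[0x07]=0x87, mem[0x1c]=0x15, mem[0x1a]=0x8b, mem[0x0b]=0x99

MEM[0x07,0x1c,0x1a,0x0b] = 87 15 8b 99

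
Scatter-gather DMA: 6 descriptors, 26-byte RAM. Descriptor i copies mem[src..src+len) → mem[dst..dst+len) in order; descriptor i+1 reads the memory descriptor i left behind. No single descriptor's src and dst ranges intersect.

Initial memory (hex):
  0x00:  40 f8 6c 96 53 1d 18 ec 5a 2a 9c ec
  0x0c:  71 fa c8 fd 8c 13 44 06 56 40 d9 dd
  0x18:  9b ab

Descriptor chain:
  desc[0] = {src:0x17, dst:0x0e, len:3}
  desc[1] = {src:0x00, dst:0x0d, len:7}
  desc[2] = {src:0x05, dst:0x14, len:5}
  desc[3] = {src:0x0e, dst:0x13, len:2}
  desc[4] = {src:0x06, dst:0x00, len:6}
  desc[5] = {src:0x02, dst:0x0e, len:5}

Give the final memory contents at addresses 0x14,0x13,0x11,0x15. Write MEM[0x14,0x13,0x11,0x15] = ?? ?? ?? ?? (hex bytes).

  after D0: wrote 3B at 0x0e = dd9bab
  after D1: wrote 7B at 0x0d = 40f86c96531d18
  after D2: wrote 5B at 0x14 = 1d18ec5a2a
  after D3: wrote 2B at 0x13 = f86c
  after D4: wrote 6B at 0x00 = 18ec5a2a9cec
  after D5: wrote 5B at 0x0e = 5a2a9cec18
query mem[0x14]=0x6c, mem[0x13]=0xf8, mem[0x11]=0xec, mem[0x15]=0x18

MEM[0x14,0x13,0x11,0x15] = 6c f8 ec 18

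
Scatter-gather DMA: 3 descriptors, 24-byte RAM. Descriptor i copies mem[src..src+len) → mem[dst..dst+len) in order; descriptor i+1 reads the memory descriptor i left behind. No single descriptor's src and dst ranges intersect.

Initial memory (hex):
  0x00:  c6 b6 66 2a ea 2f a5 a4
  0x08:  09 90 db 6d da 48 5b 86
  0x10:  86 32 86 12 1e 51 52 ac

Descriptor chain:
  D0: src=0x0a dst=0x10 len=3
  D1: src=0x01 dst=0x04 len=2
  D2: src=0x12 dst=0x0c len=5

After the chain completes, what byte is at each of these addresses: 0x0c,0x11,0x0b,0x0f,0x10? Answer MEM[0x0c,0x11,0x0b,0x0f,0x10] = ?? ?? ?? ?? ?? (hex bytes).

MEM[0x0c,0x11,0x0b,0x0f,0x10] = da 6d 6d 51 52

D0: mem[0x10..0x12] <- [db 6d da]
D1: mem[0x04..0x05] <- [b6 66]
D2: mem[0x0c..0x10] <- [da 12 1e 51 52]
query mem[0x0c]=0xda, mem[0x11]=0x6d, mem[0x0b]=0x6d, mem[0x0f]=0x51, mem[0x10]=0x52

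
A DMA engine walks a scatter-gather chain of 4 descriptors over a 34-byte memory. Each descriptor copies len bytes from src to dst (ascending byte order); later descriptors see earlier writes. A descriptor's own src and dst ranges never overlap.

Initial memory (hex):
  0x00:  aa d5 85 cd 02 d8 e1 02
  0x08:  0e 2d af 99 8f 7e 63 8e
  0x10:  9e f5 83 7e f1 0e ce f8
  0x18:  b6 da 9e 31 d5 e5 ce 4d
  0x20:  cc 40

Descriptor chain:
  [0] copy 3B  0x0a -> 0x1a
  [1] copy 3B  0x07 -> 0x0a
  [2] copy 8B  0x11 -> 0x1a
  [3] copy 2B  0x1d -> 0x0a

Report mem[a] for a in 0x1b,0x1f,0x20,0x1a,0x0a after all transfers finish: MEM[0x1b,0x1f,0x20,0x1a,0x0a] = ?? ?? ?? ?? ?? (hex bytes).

[0] 0x0a->0x1a len=3 : af 99 8f
[1] 0x07->0x0a len=3 : 02 0e 2d
[2] 0x11->0x1a len=8 : f5 83 7e f1 0e ce f8 b6
[3] 0x1d->0x0a len=2 : f1 0e
query mem[0x1b]=0x83, mem[0x1f]=0xce, mem[0x20]=0xf8, mem[0x1a]=0xf5, mem[0x0a]=0xf1

MEM[0x1b,0x1f,0x20,0x1a,0x0a] = 83 ce f8 f5 f1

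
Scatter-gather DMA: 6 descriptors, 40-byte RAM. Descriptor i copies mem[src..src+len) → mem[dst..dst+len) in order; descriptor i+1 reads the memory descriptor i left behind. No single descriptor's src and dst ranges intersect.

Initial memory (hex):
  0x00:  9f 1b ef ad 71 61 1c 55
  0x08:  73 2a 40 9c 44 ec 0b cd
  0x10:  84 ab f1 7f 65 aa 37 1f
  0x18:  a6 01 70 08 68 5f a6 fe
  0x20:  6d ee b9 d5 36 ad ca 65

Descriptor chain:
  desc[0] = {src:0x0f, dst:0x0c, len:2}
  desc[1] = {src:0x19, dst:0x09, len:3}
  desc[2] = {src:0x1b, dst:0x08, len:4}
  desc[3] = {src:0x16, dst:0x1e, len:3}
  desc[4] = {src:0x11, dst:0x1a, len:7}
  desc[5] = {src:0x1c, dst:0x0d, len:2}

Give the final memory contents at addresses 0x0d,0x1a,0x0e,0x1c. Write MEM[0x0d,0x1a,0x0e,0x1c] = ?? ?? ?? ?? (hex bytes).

[0] 0x0f->0x0c len=2 : cd 84
[1] 0x19->0x09 len=3 : 01 70 08
[2] 0x1b->0x08 len=4 : 08 68 5f a6
[3] 0x16->0x1e len=3 : 37 1f a6
[4] 0x11->0x1a len=7 : ab f1 7f 65 aa 37 1f
[5] 0x1c->0x0d len=2 : 7f 65
query mem[0x0d]=0x7f, mem[0x1a]=0xab, mem[0x0e]=0x65, mem[0x1c]=0x7f

MEM[0x0d,0x1a,0x0e,0x1c] = 7f ab 65 7f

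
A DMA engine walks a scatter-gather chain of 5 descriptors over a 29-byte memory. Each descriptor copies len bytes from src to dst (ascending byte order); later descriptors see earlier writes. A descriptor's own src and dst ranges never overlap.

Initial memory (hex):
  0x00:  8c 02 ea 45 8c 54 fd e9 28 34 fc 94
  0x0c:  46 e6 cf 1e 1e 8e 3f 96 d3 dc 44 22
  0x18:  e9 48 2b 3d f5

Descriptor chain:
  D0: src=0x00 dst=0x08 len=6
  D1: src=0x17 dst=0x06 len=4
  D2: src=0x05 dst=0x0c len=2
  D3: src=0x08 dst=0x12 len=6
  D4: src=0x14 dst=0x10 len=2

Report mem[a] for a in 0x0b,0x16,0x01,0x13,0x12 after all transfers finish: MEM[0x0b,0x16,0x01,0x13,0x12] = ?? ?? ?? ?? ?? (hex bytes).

D0: mem[0x08..0x0d] <- [8c 02 ea 45 8c 54]
D1: mem[0x06..0x09] <- [22 e9 48 2b]
D2: mem[0x0c..0x0d] <- [54 22]
D3: mem[0x12..0x17] <- [48 2b ea 45 54 22]
D4: mem[0x10..0x11] <- [ea 45]
query mem[0x0b]=0x45, mem[0x16]=0x54, mem[0x01]=0x02, mem[0x13]=0x2b, mem[0x12]=0x48

MEM[0x0b,0x16,0x01,0x13,0x12] = 45 54 02 2b 48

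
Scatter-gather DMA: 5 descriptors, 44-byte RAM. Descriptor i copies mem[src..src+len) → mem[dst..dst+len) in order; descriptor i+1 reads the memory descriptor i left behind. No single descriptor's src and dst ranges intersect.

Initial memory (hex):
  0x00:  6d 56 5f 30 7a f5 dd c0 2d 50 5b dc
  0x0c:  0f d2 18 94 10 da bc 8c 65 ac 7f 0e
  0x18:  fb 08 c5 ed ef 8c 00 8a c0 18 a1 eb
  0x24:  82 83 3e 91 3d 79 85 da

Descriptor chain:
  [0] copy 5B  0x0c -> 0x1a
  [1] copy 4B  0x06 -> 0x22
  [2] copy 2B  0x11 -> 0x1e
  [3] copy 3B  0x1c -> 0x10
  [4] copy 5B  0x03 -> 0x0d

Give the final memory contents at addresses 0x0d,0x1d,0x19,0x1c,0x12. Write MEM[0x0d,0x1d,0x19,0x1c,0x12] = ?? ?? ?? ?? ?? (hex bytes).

MEM[0x0d,0x1d,0x19,0x1c,0x12] = 30 94 08 18 da

#0 dst[0x1a+5] := {0x0f,0xd2,0x18,0x94,0x10}
#1 dst[0x22+4] := {0xdd,0xc0,0x2d,0x50}
#2 dst[0x1e+2] := {0xda,0xbc}
#3 dst[0x10+3] := {0x18,0x94,0xda}
#4 dst[0x0d+5] := {0x30,0x7a,0xf5,0xdd,0xc0}
query mem[0x0d]=0x30, mem[0x1d]=0x94, mem[0x19]=0x08, mem[0x1c]=0x18, mem[0x12]=0xda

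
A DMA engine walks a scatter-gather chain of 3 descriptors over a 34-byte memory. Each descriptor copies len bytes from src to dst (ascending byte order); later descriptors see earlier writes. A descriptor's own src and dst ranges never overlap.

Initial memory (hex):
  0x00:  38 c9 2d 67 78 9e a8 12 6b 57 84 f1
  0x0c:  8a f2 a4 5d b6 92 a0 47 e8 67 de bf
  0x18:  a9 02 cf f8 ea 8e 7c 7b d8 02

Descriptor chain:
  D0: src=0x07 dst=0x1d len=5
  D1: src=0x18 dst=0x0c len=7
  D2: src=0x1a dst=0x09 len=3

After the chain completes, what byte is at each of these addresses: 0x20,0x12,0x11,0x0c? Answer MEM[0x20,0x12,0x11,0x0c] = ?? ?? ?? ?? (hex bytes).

D0: mem[0x1d..0x21] <- [12 6b 57 84 f1]
D1: mem[0x0c..0x12] <- [a9 02 cf f8 ea 12 6b]
D2: mem[0x09..0x0b] <- [cf f8 ea]
query mem[0x20]=0x84, mem[0x12]=0x6b, mem[0x11]=0x12, mem[0x0c]=0xa9

MEM[0x20,0x12,0x11,0x0c] = 84 6b 12 a9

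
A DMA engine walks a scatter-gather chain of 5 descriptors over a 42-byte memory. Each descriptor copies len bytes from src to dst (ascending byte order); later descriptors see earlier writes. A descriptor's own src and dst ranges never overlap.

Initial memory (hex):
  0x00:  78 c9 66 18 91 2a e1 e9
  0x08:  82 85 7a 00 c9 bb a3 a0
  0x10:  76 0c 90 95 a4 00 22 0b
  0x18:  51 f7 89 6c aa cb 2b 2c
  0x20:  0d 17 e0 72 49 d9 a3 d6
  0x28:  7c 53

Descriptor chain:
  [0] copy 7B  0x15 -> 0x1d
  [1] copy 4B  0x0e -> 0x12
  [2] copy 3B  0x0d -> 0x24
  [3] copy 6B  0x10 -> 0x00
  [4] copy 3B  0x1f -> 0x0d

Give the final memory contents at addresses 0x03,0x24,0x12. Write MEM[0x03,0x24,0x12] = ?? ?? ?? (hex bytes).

MEM[0x03,0x24,0x12] = a0 bb a3

#0 dst[0x1d+7] := {0x00,0x22,0x0b,0x51,0xf7,0x89,0x6c}
#1 dst[0x12+4] := {0xa3,0xa0,0x76,0x0c}
#2 dst[0x24+3] := {0xbb,0xa3,0xa0}
#3 dst[0x00+6] := {0x76,0x0c,0xa3,0xa0,0x76,0x0c}
#4 dst[0x0d+3] := {0x0b,0x51,0xf7}
query mem[0x03]=0xa0, mem[0x24]=0xbb, mem[0x12]=0xa3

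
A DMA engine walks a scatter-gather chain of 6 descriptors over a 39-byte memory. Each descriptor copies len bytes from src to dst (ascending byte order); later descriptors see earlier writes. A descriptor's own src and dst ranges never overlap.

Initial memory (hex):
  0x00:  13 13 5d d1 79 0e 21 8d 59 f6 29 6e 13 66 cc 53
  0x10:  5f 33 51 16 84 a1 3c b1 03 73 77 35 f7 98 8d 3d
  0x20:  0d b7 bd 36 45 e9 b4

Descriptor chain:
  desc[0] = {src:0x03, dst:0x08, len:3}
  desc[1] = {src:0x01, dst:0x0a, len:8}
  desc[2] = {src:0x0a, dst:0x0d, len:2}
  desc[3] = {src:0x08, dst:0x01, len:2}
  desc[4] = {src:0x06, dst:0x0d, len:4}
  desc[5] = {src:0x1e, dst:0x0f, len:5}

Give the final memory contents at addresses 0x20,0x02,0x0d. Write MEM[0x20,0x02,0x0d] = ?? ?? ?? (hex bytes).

MEM[0x20,0x02,0x0d] = 0d 79 21

D0: mem[0x08..0x0a] <- [d1 79 0e]
D1: mem[0x0a..0x11] <- [13 5d d1 79 0e 21 8d d1]
D2: mem[0x0d..0x0e] <- [13 5d]
D3: mem[0x01..0x02] <- [d1 79]
D4: mem[0x0d..0x10] <- [21 8d d1 79]
D5: mem[0x0f..0x13] <- [8d 3d 0d b7 bd]
query mem[0x20]=0x0d, mem[0x02]=0x79, mem[0x0d]=0x21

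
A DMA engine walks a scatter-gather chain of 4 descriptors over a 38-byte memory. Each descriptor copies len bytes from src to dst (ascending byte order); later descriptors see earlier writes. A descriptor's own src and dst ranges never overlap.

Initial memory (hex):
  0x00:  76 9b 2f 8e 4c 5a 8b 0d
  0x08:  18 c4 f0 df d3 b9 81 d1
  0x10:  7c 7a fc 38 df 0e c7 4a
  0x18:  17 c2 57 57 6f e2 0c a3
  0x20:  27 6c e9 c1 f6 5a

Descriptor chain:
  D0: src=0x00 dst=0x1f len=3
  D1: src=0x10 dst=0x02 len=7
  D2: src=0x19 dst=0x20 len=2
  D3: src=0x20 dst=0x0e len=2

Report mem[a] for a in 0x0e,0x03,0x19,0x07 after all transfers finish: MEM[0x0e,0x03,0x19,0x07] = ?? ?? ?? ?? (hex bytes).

MEM[0x0e,0x03,0x19,0x07] = c2 7a c2 0e

  after D0: wrote 3B at 0x1f = 769b2f
  after D1: wrote 7B at 0x02 = 7c7afc38df0ec7
  after D2: wrote 2B at 0x20 = c257
  after D3: wrote 2B at 0x0e = c257
query mem[0x0e]=0xc2, mem[0x03]=0x7a, mem[0x19]=0xc2, mem[0x07]=0x0e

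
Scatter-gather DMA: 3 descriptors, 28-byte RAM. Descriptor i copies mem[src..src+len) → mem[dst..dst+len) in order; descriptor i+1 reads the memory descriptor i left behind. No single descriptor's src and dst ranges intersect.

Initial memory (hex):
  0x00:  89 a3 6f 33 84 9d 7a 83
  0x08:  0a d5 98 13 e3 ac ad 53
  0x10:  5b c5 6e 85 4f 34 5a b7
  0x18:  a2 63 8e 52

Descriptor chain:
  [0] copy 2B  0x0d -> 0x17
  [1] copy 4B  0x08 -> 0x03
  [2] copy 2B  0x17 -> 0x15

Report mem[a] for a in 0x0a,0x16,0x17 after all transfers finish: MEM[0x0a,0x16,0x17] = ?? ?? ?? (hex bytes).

#0 dst[0x17+2] := {0xac,0xad}
#1 dst[0x03+4] := {0x0a,0xd5,0x98,0x13}
#2 dst[0x15+2] := {0xac,0xad}
query mem[0x0a]=0x98, mem[0x16]=0xad, mem[0x17]=0xac

MEM[0x0a,0x16,0x17] = 98 ad ac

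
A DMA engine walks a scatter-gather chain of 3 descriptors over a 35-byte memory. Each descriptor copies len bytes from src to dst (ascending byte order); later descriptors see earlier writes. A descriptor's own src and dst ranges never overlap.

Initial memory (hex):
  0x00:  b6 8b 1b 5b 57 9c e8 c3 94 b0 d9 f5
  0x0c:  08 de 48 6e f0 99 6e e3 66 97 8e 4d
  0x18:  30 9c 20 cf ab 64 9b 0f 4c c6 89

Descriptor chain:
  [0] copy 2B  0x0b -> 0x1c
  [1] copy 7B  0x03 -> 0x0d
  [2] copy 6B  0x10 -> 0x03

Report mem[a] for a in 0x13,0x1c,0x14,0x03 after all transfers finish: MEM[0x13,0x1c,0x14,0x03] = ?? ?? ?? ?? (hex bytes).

MEM[0x13,0x1c,0x14,0x03] = b0 f5 66 e8

D0: mem[0x1c..0x1d] <- [f5 08]
D1: mem[0x0d..0x13] <- [5b 57 9c e8 c3 94 b0]
D2: mem[0x03..0x08] <- [e8 c3 94 b0 66 97]
query mem[0x13]=0xb0, mem[0x1c]=0xf5, mem[0x14]=0x66, mem[0x03]=0xe8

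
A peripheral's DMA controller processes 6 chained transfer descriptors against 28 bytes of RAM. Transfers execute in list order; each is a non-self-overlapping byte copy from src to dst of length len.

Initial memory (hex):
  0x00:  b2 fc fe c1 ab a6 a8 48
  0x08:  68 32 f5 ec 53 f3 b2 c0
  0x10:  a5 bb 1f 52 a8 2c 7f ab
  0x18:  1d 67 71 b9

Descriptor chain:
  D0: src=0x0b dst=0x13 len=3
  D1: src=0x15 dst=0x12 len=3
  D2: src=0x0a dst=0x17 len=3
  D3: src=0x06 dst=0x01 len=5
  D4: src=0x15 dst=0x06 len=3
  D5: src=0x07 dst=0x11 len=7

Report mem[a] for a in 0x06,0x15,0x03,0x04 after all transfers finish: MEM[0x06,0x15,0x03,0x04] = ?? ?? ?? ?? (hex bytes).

#0 dst[0x13+3] := {0xec,0x53,0xf3}
#1 dst[0x12+3] := {0xf3,0x7f,0xab}
#2 dst[0x17+3] := {0xf5,0xec,0x53}
#3 dst[0x01+5] := {0xa8,0x48,0x68,0x32,0xf5}
#4 dst[0x06+3] := {0xf3,0x7f,0xf5}
#5 dst[0x11+7] := {0x7f,0xf5,0x32,0xf5,0xec,0x53,0xf3}
query mem[0x06]=0xf3, mem[0x15]=0xec, mem[0x03]=0x68, mem[0x04]=0x32

MEM[0x06,0x15,0x03,0x04] = f3 ec 68 32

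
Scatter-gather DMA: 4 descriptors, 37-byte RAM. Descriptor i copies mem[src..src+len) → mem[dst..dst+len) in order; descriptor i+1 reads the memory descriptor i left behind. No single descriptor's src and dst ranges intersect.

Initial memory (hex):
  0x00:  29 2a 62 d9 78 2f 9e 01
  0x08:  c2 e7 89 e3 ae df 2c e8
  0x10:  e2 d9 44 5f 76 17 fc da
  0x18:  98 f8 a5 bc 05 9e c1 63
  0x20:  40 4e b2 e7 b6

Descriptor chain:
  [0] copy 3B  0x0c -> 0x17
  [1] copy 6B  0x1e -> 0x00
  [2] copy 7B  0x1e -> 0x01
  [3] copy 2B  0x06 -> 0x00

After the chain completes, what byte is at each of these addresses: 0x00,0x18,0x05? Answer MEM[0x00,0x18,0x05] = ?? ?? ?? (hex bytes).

MEM[0x00,0x18,0x05] = e7 df b2

[0] 0x0c->0x17 len=3 : ae df 2c
[1] 0x1e->0x00 len=6 : c1 63 40 4e b2 e7
[2] 0x1e->0x01 len=7 : c1 63 40 4e b2 e7 b6
[3] 0x06->0x00 len=2 : e7 b6
query mem[0x00]=0xe7, mem[0x18]=0xdf, mem[0x05]=0xb2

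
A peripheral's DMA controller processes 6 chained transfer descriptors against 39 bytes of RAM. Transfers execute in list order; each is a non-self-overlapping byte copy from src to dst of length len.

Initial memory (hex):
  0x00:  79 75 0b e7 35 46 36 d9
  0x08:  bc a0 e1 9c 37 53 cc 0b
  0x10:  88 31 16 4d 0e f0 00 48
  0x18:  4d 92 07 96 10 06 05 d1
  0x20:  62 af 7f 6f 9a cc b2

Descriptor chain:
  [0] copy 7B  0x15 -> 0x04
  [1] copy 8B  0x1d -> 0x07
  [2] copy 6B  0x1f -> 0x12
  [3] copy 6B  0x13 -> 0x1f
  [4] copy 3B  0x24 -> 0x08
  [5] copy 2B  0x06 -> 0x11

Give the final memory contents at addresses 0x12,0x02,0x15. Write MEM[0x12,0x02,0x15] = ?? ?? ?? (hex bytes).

MEM[0x12,0x02,0x15] = 06 0b 7f

#0 dst[0x04+7] := {0xf0,0x00,0x48,0x4d,0x92,0x07,0x96}
#1 dst[0x07+8] := {0x06,0x05,0xd1,0x62,0xaf,0x7f,0x6f,0x9a}
#2 dst[0x12+6] := {0xd1,0x62,0xaf,0x7f,0x6f,0x9a}
#3 dst[0x1f+6] := {0x62,0xaf,0x7f,0x6f,0x9a,0x4d}
#4 dst[0x08+3] := {0x4d,0xcc,0xb2}
#5 dst[0x11+2] := {0x48,0x06}
query mem[0x12]=0x06, mem[0x02]=0x0b, mem[0x15]=0x7f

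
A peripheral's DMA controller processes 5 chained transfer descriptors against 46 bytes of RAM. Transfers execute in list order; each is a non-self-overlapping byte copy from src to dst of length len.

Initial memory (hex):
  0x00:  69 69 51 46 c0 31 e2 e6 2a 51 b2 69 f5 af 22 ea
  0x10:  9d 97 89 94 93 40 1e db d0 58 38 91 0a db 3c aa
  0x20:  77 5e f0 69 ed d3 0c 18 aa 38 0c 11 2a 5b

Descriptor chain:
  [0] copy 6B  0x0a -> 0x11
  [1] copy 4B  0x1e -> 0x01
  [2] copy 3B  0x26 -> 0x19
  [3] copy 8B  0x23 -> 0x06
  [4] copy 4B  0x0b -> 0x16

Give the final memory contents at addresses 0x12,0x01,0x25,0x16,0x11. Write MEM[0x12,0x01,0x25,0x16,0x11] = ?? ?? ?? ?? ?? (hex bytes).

#0 dst[0x11+6] := {0xb2,0x69,0xf5,0xaf,0x22,0xea}
#1 dst[0x01+4] := {0x3c,0xaa,0x77,0x5e}
#2 dst[0x19+3] := {0x0c,0x18,0xaa}
#3 dst[0x06+8] := {0x69,0xed,0xd3,0x0c,0x18,0xaa,0x38,0x0c}
#4 dst[0x16+4] := {0xaa,0x38,0x0c,0x22}
query mem[0x12]=0x69, mem[0x01]=0x3c, mem[0x25]=0xd3, mem[0x16]=0xaa, mem[0x11]=0xb2

MEM[0x12,0x01,0x25,0x16,0x11] = 69 3c d3 aa b2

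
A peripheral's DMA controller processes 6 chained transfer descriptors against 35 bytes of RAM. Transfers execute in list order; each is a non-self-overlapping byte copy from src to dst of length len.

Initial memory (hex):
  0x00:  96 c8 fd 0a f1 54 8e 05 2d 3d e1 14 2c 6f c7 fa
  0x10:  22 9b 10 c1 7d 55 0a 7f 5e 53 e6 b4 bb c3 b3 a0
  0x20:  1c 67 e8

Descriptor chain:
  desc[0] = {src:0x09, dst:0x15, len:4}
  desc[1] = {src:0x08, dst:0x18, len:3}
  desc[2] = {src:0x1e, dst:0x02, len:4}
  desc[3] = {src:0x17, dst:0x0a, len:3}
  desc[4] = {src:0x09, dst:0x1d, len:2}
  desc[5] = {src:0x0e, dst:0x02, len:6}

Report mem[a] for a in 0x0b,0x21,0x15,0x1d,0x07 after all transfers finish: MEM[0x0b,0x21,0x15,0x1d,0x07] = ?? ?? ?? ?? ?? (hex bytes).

MEM[0x0b,0x21,0x15,0x1d,0x07] = 2d 67 3d 3d c1

#0 dst[0x15+4] := {0x3d,0xe1,0x14,0x2c}
#1 dst[0x18+3] := {0x2d,0x3d,0xe1}
#2 dst[0x02+4] := {0xb3,0xa0,0x1c,0x67}
#3 dst[0x0a+3] := {0x14,0x2d,0x3d}
#4 dst[0x1d+2] := {0x3d,0x14}
#5 dst[0x02+6] := {0xc7,0xfa,0x22,0x9b,0x10,0xc1}
query mem[0x0b]=0x2d, mem[0x21]=0x67, mem[0x15]=0x3d, mem[0x1d]=0x3d, mem[0x07]=0xc1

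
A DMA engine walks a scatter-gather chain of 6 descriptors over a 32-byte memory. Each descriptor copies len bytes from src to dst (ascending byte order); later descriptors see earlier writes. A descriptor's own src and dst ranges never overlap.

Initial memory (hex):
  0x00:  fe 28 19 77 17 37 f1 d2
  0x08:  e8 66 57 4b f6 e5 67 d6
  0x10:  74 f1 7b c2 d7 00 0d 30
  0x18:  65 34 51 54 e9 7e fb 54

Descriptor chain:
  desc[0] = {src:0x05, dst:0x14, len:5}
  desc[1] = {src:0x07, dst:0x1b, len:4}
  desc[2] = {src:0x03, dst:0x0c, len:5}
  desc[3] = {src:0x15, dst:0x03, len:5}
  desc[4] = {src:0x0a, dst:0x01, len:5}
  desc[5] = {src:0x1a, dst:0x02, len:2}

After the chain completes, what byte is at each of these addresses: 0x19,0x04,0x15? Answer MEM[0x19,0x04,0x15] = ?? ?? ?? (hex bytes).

MEM[0x19,0x04,0x15] = 34 17 f1

#0 dst[0x14+5] := {0x37,0xf1,0xd2,0xe8,0x66}
#1 dst[0x1b+4] := {0xd2,0xe8,0x66,0x57}
#2 dst[0x0c+5] := {0x77,0x17,0x37,0xf1,0xd2}
#3 dst[0x03+5] := {0xf1,0xd2,0xe8,0x66,0x34}
#4 dst[0x01+5] := {0x57,0x4b,0x77,0x17,0x37}
#5 dst[0x02+2] := {0x51,0xd2}
query mem[0x19]=0x34, mem[0x04]=0x17, mem[0x15]=0xf1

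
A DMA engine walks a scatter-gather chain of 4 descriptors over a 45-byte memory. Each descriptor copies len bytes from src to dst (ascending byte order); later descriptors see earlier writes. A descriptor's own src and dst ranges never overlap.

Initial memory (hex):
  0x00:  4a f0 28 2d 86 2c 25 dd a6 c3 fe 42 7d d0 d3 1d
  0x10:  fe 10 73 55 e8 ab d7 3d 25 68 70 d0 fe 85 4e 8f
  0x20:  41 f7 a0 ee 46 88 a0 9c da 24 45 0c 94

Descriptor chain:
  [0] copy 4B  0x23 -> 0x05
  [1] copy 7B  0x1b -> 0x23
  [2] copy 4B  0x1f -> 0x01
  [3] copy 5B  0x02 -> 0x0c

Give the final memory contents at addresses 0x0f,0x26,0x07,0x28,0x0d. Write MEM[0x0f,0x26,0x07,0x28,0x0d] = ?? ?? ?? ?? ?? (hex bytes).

MEM[0x0f,0x26,0x07,0x28,0x0d] = ee 4e 88 41 f7

#0 dst[0x05+4] := {0xee,0x46,0x88,0xa0}
#1 dst[0x23+7] := {0xd0,0xfe,0x85,0x4e,0x8f,0x41,0xf7}
#2 dst[0x01+4] := {0x8f,0x41,0xf7,0xa0}
#3 dst[0x0c+5] := {0x41,0xf7,0xa0,0xee,0x46}
query mem[0x0f]=0xee, mem[0x26]=0x4e, mem[0x07]=0x88, mem[0x28]=0x41, mem[0x0d]=0xf7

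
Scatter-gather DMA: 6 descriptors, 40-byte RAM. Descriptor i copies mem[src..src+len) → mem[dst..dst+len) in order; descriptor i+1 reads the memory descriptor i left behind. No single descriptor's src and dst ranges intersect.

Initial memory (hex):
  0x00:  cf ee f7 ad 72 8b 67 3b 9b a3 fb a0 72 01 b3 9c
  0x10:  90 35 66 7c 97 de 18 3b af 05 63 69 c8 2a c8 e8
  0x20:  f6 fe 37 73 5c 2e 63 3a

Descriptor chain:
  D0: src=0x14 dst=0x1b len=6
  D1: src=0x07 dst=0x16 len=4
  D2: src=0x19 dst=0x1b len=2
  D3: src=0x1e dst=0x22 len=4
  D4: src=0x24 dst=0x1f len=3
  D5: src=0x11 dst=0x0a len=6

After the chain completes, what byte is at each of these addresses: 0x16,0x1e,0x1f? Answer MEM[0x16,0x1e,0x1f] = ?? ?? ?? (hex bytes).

MEM[0x16,0x1e,0x1f] = 3b 3b 05

#0 dst[0x1b+6] := {0x97,0xde,0x18,0x3b,0xaf,0x05}
#1 dst[0x16+4] := {0x3b,0x9b,0xa3,0xfb}
#2 dst[0x1b+2] := {0xfb,0x63}
#3 dst[0x22+4] := {0x3b,0xaf,0x05,0xfe}
#4 dst[0x1f+3] := {0x05,0xfe,0x63}
#5 dst[0x0a+6] := {0x35,0x66,0x7c,0x97,0xde,0x3b}
query mem[0x16]=0x3b, mem[0x1e]=0x3b, mem[0x1f]=0x05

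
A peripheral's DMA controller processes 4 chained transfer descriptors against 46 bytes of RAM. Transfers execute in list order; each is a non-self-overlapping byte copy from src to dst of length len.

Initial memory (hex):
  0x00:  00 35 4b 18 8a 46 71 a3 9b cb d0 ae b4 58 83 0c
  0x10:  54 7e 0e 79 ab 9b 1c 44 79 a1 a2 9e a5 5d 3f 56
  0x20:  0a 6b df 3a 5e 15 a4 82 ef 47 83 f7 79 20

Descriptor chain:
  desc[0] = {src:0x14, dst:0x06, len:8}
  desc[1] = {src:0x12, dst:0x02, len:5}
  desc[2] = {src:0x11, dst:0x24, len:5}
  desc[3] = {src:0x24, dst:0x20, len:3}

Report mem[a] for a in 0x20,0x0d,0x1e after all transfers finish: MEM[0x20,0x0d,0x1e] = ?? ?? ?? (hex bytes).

MEM[0x20,0x0d,0x1e] = 7e 9e 3f

D0: mem[0x06..0x0d] <- [ab 9b 1c 44 79 a1 a2 9e]
D1: mem[0x02..0x06] <- [0e 79 ab 9b 1c]
D2: mem[0x24..0x28] <- [7e 0e 79 ab 9b]
D3: mem[0x20..0x22] <- [7e 0e 79]
query mem[0x20]=0x7e, mem[0x0d]=0x9e, mem[0x1e]=0x3f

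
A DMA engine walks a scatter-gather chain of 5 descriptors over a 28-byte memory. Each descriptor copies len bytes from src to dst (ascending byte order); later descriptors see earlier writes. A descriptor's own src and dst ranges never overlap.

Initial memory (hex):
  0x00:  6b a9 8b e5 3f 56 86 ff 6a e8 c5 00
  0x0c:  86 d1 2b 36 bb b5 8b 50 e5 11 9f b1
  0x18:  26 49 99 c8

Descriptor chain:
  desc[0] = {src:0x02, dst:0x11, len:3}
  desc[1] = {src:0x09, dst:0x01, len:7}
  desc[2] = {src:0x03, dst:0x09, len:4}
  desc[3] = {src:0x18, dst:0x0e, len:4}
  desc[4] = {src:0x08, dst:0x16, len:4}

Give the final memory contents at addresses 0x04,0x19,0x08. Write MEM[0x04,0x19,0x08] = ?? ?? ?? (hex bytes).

MEM[0x04,0x19,0x08] = 86 d1 6a

#0 dst[0x11+3] := {0x8b,0xe5,0x3f}
#1 dst[0x01+7] := {0xe8,0xc5,0x00,0x86,0xd1,0x2b,0x36}
#2 dst[0x09+4] := {0x00,0x86,0xd1,0x2b}
#3 dst[0x0e+4] := {0x26,0x49,0x99,0xc8}
#4 dst[0x16+4] := {0x6a,0x00,0x86,0xd1}
query mem[0x04]=0x86, mem[0x19]=0xd1, mem[0x08]=0x6a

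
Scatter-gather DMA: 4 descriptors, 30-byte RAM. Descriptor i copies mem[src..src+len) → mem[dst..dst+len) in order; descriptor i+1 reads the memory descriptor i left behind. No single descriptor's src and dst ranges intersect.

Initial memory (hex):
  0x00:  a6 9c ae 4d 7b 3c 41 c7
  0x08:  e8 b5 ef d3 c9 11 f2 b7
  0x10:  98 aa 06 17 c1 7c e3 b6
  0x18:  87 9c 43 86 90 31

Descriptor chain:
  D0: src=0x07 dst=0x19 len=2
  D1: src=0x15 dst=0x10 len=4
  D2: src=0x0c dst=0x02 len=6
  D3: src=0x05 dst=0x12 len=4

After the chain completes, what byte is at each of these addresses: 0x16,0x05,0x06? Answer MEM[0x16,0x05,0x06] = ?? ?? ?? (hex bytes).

MEM[0x16,0x05,0x06] = e3 b7 7c

  after D0: wrote 2B at 0x19 = c7e8
  after D1: wrote 4B at 0x10 = 7ce3b687
  after D2: wrote 6B at 0x02 = c911f2b77ce3
  after D3: wrote 4B at 0x12 = b77ce3e8
query mem[0x16]=0xe3, mem[0x05]=0xb7, mem[0x06]=0x7c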